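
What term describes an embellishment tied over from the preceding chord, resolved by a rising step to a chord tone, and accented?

Retardation.

Approach: by preparation — the pitch is first a chord tone, then held (tied or repeated) while the harmony changes under it. Departure: up by step. Metric position: strong.
A prepared dissonance that resolves upward by step — a retardation. (The same figure resolving downward would be a suspension.)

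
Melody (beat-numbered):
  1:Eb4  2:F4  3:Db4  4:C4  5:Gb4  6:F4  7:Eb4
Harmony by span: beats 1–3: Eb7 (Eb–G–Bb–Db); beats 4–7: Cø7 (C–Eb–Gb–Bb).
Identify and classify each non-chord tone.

F4 (beat 2) — escape tone; F4 (beat 6) — passing tone.

The harmony at that moment is Eb dominant seventh chord (Eb, G, Bb, Db); F4 is not a chord tone.
It is approached by step up from Eb4 and left by leap down to Db4.
Step in, leap out — an escape tone.
The harmony at that moment is C half-diminished seventh chord (C, Eb, Gb, Bb); F4 is not a chord tone.
It is approached by step down from Gb4 and left by step down to Eb4.
Step in, step out in the same direction — a passing tone.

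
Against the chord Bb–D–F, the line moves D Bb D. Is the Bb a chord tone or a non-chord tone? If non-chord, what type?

Chord tone (the root of Bb major triad).

Bb major triad contains Bb, D, F; Bb is the root, so it is a chord tone.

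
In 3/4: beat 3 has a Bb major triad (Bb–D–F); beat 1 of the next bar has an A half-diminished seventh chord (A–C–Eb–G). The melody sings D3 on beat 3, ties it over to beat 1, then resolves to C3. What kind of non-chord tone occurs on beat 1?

The harmony at that moment is A half-diminished seventh chord (A, C, Eb, G); D3 is not a chord tone.
It is held over (the same pitch as the preceding D3) and left by step down to C3.
Held over from the previous chord and resolving down by step — a suspension.

Suspension.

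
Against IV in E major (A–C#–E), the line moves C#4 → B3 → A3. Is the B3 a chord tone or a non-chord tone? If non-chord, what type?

Non-chord tone — a passing tone.

The harmony at that moment is A major triad (A, C#, E); B3 is not a chord tone.
It is approached by step down from C#4 and left by step down to A3.
Step in, step out in the same direction — a passing tone.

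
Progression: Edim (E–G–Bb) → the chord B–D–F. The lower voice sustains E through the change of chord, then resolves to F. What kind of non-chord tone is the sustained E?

The harmony at that moment is B diminished triad (B, D, F); E is not a chord tone.
It is held over (the same pitch as the preceding E) and left by step up to F.
Held over from the previous chord and resolving up by step — a retardation.

E is a retardation.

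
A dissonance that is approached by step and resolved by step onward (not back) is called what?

Approach: by step. Departure: by step, continuing in the same direction.
Stepwise on both sides with no change of direction means the note fills in the space between two different chord tones — a passing tone. (Had it turned back to its starting note it would be a neighbor tone instead.)

Passing tone.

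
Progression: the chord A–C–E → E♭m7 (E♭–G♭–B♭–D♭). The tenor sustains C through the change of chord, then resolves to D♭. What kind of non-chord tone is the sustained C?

The harmony at that moment is E♭ minor seventh chord (E♭, G♭, B♭, D♭); C is not a chord tone.
It is held over (the same pitch as the preceding C) and left by step up to D♭.
Held over from the previous chord and resolving up by step — a retardation.

C is a retardation.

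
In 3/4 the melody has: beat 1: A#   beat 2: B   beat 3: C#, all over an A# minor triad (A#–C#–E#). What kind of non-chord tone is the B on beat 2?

Passing tone.

The harmony at that moment is A# minor triad (A#, C#, E#); B is not a chord tone.
It is approached by step up from A# and left by step up to C#.
Step in, step out in the same direction — a passing tone.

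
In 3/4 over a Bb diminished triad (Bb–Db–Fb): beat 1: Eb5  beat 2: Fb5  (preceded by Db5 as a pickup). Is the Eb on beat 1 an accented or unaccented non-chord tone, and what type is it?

Accented passing tone.

The harmony at that moment is Bb diminished triad (Bb, Db, Fb); Eb5 is not a chord tone.
It is approached by step up from Db5 and left by step up to Fb5.
Step in, step out in the same direction — a passing tone.
It falls on the downbeat, so it is accented.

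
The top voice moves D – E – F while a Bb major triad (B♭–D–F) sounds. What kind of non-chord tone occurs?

E is a passing tone.

The harmony at that moment is B♭ major triad (B♭, D, F); E is not a chord tone.
It is approached by step up from D and left by step up to F.
Step in, step out in the same direction — a passing tone.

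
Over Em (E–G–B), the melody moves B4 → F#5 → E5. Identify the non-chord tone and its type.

F#5 is an appoggiatura.

The harmony at that moment is E minor triad (E, G, B); F#5 is not a chord tone.
It is approached by leap up from B4 and left by step down to E5.
Leap in, step out — an appoggiatura.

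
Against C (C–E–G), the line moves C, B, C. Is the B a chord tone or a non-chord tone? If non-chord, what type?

Non-chord tone — a neighbor tone.

The harmony at that moment is C major triad (C, E, G); B is not a chord tone.
It is approached by step down from C and left by step up to C.
Step away and step back to the same note — a neighbor tone (lower neighbor).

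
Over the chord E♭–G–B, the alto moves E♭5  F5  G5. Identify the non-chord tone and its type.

F5 is a passing tone.

The harmony at that moment is E♭ augmented triad (E♭, G, B); F5 is not a chord tone.
It is approached by step up from E♭5 and left by step up to G5.
Step in, step out in the same direction — a passing tone.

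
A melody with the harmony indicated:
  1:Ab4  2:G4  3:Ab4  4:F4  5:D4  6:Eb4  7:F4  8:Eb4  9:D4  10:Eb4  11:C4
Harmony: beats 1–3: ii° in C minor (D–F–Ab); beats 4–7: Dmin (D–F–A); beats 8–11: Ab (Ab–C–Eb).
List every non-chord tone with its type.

The harmony at that moment is D diminished triad (D, F, Ab); G4 is not a chord tone.
It is approached by step down from Ab4 and left by step up to Ab4.
Step away and step back to the same note — a neighbor tone (lower neighbor).
The harmony at that moment is D minor triad (D, F, A); Eb4 is not a chord tone.
It is approached by step up from D4 and left by step up to F4.
Step in, step out in the same direction — a passing tone.
The harmony at that moment is Ab major triad (Ab, C, Eb); D4 is not a chord tone.
It is approached by step down from Eb4 and left by step up to Eb4.
Step away and step back to the same note — a neighbor tone (lower neighbor).

G4 (beat 2) — neighbor tone; Eb4 (beat 6) — passing tone; D4 (beat 9) — neighbor tone.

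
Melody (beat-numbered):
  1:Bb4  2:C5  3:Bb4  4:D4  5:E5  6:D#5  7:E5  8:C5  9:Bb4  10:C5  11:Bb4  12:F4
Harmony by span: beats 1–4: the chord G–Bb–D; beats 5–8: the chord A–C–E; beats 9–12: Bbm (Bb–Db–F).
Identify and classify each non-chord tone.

The harmony at that moment is G minor triad (G, Bb, D); C5 is not a chord tone.
It is approached by step up from Bb4 and left by step down to Bb4.
Step away and step back to the same note — a neighbor tone (upper neighbor).
The harmony at that moment is A minor triad (A, C, E); D#5 is not a chord tone.
It is approached by step down from E5 and left by step up to E5.
Step away and step back to the same note — a neighbor tone (lower neighbor).
The harmony at that moment is Bb minor triad (Bb, Db, F); C5 is not a chord tone.
It is approached by step up from Bb4 and left by step down to Bb4.
Step away and step back to the same note — a neighbor tone (upper neighbor).

C5 (beat 2) — neighbor tone; D#5 (beat 6) — neighbor tone; C5 (beat 10) — neighbor tone.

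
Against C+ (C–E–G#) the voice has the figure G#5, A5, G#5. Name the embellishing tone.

The harmony at that moment is C augmented triad (C, E, G#); A5 is not a chord tone.
It is approached by step up from G#5 and left by step down to G#5.
Step away and step back to the same note — a neighbor tone (upper neighbor).

A5 is a neighbor tone.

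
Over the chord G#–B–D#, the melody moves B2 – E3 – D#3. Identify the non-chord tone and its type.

E3 is an appoggiatura.

The harmony at that moment is G# minor triad (G#, B, D#); E3 is not a chord tone.
It is approached by leap up from B2 and left by step down to D#3.
Leap in, step out — an appoggiatura.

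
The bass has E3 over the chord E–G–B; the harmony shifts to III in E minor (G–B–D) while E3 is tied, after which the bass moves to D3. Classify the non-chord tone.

E3 is a suspension.

The harmony at that moment is G major triad (G, B, D); E3 is not a chord tone.
It is held over (the same pitch as the preceding E3) and left by step down to D3.
Held over from the previous chord and resolving down by step — a suspension.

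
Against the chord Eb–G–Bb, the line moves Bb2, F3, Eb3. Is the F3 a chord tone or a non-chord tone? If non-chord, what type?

The harmony at that moment is Eb major triad (Eb, G, Bb); F3 is not a chord tone.
It is approached by leap up from Bb2 and left by step down to Eb3.
Leap in, step out — an appoggiatura.

Non-chord tone — an appoggiatura.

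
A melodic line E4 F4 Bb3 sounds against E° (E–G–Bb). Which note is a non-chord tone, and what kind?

F4 is an escape tone.

The harmony at that moment is E diminished triad (E, G, Bb); F4 is not a chord tone.
It is approached by step up from E4 and left by leap down to Bb3.
Step in, leap out — an escape tone.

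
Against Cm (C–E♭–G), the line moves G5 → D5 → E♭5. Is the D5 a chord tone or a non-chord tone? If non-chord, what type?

The harmony at that moment is C minor triad (C, E♭, G); D5 is not a chord tone.
It is approached by leap down from G5 and left by step up to E♭5.
Leap in, step out — an appoggiatura.

Non-chord tone — an appoggiatura.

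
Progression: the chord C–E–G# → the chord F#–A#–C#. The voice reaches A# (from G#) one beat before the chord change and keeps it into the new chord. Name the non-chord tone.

A# is an anticipation.

The harmony at that moment is C augmented triad (C, E, G#); A# is not a chord tone.
It is approached by step up from G# and then sustained as the same pitch into the next harmony.
Arriving early and becoming a chord tone when the harmony changes — an anticipation.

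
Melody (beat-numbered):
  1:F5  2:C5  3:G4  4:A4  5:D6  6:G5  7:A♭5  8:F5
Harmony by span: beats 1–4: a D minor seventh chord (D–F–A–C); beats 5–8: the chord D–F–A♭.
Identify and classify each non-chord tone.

The harmony at that moment is D minor seventh chord (D, F, A, C); G4 is not a chord tone.
It is approached by leap down from C5 and left by step up to A4.
Leap in, step out — an appoggiatura.
The harmony at that moment is D diminished triad (D, F, A♭); G5 is not a chord tone.
It is approached by leap down from D6 and left by step up to A♭5.
Leap in, step out — an appoggiatura.

G4 (beat 3) — appoggiatura; G5 (beat 6) — appoggiatura.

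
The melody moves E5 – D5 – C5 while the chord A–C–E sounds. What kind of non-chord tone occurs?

D5 is a passing tone.

The harmony at that moment is A minor triad (A, C, E); D5 is not a chord tone.
It is approached by step down from E5 and left by step down to C5.
Step in, step out in the same direction — a passing tone.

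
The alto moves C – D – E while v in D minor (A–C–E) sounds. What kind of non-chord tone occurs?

The harmony at that moment is A minor triad (A, C, E); D is not a chord tone.
It is approached by step up from C and left by step up to E.
Step in, step out in the same direction — a passing tone.

D is a passing tone.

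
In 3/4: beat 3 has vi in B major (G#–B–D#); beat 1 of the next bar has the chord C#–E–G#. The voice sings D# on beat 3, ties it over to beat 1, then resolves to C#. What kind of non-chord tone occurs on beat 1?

Suspension.

The harmony at that moment is C# minor triad (C#, E, G#); D# is not a chord tone.
It is held over (the same pitch as the preceding D#) and left by step down to C#.
Held over from the previous chord and resolving down by step — a suspension.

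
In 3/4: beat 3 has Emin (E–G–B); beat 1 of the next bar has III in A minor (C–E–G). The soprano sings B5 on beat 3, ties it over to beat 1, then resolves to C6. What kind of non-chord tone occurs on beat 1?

Retardation.

The harmony at that moment is C major triad (C, E, G); B5 is not a chord tone.
It is held over (the same pitch as the preceding B5) and left by step up to C6.
Held over from the previous chord and resolving up by step — a retardation.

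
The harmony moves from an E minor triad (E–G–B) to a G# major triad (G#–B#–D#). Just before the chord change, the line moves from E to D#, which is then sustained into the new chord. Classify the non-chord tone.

The harmony at that moment is E minor triad (E, G, B); D# is not a chord tone.
It is approached by step down from E and then sustained as the same pitch into the next harmony.
Arriving early and becoming a chord tone when the harmony changes — an anticipation.

D# is an anticipation.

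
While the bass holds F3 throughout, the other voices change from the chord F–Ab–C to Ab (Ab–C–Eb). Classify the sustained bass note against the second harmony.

Pedal tone (pedal point).

The harmony at that moment is Ab major triad (Ab, C, Eb); F3 is not a chord tone.
It is held over (the same pitch as the preceding F3) and then sustained as the same pitch into the next harmony.
Sustained through a change of harmony — a pedal tone.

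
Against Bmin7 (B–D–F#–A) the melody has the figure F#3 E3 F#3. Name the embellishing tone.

E3 is a neighbor tone.

The harmony at that moment is B minor seventh chord (B, D, F#, A); E3 is not a chord tone.
It is approached by step down from F#3 and left by step up to F#3.
Step away and step back to the same note — a neighbor tone (lower neighbor).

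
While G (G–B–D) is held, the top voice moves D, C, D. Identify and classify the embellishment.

C is a neighbor tone.

The harmony at that moment is G major triad (G, B, D); C is not a chord tone.
It is approached by step down from D and left by step up to D.
Step away and step back to the same note — a neighbor tone (lower neighbor).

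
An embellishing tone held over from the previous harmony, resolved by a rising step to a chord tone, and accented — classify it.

Approach: by preparation — the pitch is first a chord tone, then held (tied or repeated) while the harmony changes under it. Departure: up by step. Metric position: strong.
A prepared dissonance that resolves upward by step — a retardation. (The same figure resolving downward would be a suspension.)

Retardation.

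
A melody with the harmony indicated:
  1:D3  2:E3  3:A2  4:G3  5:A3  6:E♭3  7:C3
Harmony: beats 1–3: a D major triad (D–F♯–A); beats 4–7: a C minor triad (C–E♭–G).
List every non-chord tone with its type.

E3 (beat 2) — escape tone; A3 (beat 5) — escape tone.

The harmony at that moment is D major triad (D, F♯, A); E3 is not a chord tone.
It is approached by step up from D3 and left by leap down to A2.
Step in, leap out — an escape tone.
The harmony at that moment is C minor triad (C, E♭, G); A3 is not a chord tone.
It is approached by step up from G3 and left by leap down to E♭3.
Step in, leap out — an escape tone.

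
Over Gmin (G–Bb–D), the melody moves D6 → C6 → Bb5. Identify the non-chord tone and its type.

The harmony at that moment is G minor triad (G, Bb, D); C6 is not a chord tone.
It is approached by step down from D6 and left by step down to Bb5.
Step in, step out in the same direction — a passing tone.

C6 is a passing tone.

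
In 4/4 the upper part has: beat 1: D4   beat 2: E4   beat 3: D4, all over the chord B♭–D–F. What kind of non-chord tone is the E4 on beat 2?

Upper neighbor tone.

The harmony at that moment is B♭ major triad (B♭, D, F); E4 is not a chord tone.
It is approached by step up from D4 and left by step down to D4.
Step away and step back to the same note — a neighbor tone (upper neighbor).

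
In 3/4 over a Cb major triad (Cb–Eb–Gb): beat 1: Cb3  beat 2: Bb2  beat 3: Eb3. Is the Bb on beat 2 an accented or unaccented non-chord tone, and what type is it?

Unaccented escape tone.

The harmony at that moment is Cb major triad (Cb, Eb, Gb); Bb2 is not a chord tone.
It is approached by step down from Cb3 and left by leap up to Eb3.
Step in, leap out — an escape tone.
It falls on a weak beat, so it is unaccented.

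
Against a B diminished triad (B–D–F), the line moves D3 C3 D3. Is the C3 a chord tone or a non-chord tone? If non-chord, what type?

The harmony at that moment is B diminished triad (B, D, F); C3 is not a chord tone.
It is approached by step down from D3 and left by step up to D3.
Step away and step back to the same note — a neighbor tone (lower neighbor).

Non-chord tone — a neighbor tone.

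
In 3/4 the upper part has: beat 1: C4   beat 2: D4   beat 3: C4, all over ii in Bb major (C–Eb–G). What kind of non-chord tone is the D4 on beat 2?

Upper neighbor tone.

The harmony at that moment is C minor triad (C, Eb, G); D4 is not a chord tone.
It is approached by step up from C4 and left by step down to C4.
Step away and step back to the same note — a neighbor tone (upper neighbor).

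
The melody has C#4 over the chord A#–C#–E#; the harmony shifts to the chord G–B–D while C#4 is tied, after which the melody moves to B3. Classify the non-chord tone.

The harmony at that moment is G major triad (G, B, D); C#4 is not a chord tone.
It is held over (the same pitch as the preceding C#4) and left by step down to B3.
Held over from the previous chord and resolving down by step — a suspension.

C#4 is a suspension.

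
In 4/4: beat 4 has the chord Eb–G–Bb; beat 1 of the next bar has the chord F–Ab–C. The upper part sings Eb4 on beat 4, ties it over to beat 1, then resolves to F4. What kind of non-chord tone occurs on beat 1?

Retardation.

The harmony at that moment is F minor triad (F, Ab, C); Eb4 is not a chord tone.
It is held over (the same pitch as the preceding Eb4) and left by step up to F4.
Held over from the previous chord and resolving up by step — a retardation.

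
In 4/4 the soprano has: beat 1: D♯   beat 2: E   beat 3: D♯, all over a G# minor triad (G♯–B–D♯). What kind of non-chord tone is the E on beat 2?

Upper neighbor tone.

The harmony at that moment is G♯ minor triad (G♯, B, D♯); E is not a chord tone.
It is approached by step up from D♯ and left by step down to D♯.
Step away and step back to the same note — a neighbor tone (upper neighbor).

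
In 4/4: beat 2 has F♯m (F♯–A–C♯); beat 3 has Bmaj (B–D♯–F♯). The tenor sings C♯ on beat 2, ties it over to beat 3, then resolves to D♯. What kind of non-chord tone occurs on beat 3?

Retardation.

The harmony at that moment is B major triad (B, D♯, F♯); C♯ is not a chord tone.
It is held over (the same pitch as the preceding C♯) and left by step up to D♯.
Held over from the previous chord and resolving up by step — a retardation.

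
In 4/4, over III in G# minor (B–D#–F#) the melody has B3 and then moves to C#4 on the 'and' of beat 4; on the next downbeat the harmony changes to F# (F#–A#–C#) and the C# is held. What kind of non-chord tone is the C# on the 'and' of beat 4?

Anticipation.

The harmony at that moment is B major triad (B, D#, F#); C#4 is not a chord tone.
It is approached by step up from B3 and then sustained as the same pitch into the next harmony.
Arriving early and becoming a chord tone when the harmony changes — an anticipation.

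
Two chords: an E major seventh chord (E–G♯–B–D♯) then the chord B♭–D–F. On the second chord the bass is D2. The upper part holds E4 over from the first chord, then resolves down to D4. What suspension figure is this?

At the second chord the bass is D2. The suspended E4 lies a ninth above the bass; after resolving down by step to D4, the interval above the bass becomes an octave.
Suspension figures are named by those two intervals: 9–8.

9–8 suspension.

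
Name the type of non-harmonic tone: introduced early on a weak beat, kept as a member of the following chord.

Anticipation.

Approach: ahead of the chord change (typically by step), so it is dissonant against the current harmony. Departure: none — the same pitch is restated or held and is a chord tone of the new harmony.
Dissonant first, consonant once the harmony catches up: the note simply arrives early — an anticipation. (The reverse timing, consonant first and dissonant after the change, would be a suspension or retardation.)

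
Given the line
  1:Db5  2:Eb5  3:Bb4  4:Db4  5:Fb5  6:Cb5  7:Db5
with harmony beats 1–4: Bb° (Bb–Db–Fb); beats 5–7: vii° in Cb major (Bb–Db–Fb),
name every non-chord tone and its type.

The harmony at that moment is Bb diminished triad (Bb, Db, Fb); Eb5 is not a chord tone.
It is approached by step up from Db5 and left by leap down to Bb4.
Step in, leap out — an escape tone.
The harmony at that moment is Bb diminished triad (Bb, Db, Fb); Cb5 is not a chord tone.
It is approached by leap down from Fb5 and left by step up to Db5.
Leap in, step out — an appoggiatura.

Eb5 (beat 2) — escape tone; Cb5 (beat 6) — appoggiatura.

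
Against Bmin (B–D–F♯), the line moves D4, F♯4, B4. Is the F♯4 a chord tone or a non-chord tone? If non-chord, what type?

Chord tone (the fifth of B minor triad).

B minor triad contains B, D, F♯; F♯ is the fifth, so it is a chord tone.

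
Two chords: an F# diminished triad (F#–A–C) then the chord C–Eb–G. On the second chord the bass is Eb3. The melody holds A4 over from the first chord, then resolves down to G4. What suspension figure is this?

4–3 suspension.

At the second chord the bass is Eb3. The suspended A4 lies a fourth above the bass; after resolving down by step to G4, the interval above the bass becomes a third.
Suspension figures are named by those two intervals: 4–3.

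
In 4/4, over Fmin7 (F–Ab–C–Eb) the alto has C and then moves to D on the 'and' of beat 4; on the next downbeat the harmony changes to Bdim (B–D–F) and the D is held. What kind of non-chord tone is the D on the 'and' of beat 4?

The harmony at that moment is F minor seventh chord (F, Ab, C, Eb); D is not a chord tone.
It is approached by step up from C and then sustained as the same pitch into the next harmony.
Arriving early and becoming a chord tone when the harmony changes — an anticipation.

Anticipation.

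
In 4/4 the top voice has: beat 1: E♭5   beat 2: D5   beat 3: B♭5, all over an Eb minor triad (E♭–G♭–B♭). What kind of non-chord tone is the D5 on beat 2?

The harmony at that moment is E♭ minor triad (E♭, G♭, B♭); D5 is not a chord tone.
It is approached by step down from E♭5 and left by leap up to B♭5.
Step in, leap out, on a weak beat — an escape tone.

Escape tone.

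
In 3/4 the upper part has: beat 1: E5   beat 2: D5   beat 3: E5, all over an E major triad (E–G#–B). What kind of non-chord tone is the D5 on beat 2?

The harmony at that moment is E major triad (E, G#, B); D5 is not a chord tone.
It is approached by step down from E5 and left by step up to E5.
Step away and step back to the same note — a neighbor tone (lower neighbor).

Lower neighbor tone.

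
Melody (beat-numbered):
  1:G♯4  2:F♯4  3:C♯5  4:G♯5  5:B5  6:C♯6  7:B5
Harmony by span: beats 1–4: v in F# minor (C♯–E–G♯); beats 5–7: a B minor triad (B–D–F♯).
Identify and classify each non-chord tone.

The harmony at that moment is C♯ minor triad (C♯, E, G♯); F♯4 is not a chord tone.
It is approached by step down from G♯4 and left by leap up to C♯5.
Step in, leap out — an escape tone.
The harmony at that moment is B minor triad (B, D, F♯); C♯6 is not a chord tone.
It is approached by step up from B5 and left by step down to B5.
Step away and step back to the same note — a neighbor tone (upper neighbor).

F♯4 (beat 2) — escape tone; C♯6 (beat 6) — neighbor tone.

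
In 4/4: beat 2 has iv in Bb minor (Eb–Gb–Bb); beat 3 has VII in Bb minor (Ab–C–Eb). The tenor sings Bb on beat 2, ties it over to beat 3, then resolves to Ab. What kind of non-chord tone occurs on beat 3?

Suspension.

The harmony at that moment is Ab major triad (Ab, C, Eb); Bb is not a chord tone.
It is held over (the same pitch as the preceding Bb) and left by step down to Ab.
Held over from the previous chord and resolving down by step — a suspension.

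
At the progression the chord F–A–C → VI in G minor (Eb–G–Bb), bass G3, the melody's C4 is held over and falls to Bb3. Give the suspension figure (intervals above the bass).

4–3 suspension.

At the second chord the bass is G3. The suspended C4 lies a fourth above the bass; after resolving down by step to Bb3, the interval above the bass becomes a third.
Suspension figures are named by those two intervals: 4–3.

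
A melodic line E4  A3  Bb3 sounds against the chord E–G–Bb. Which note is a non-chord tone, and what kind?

A3 is an appoggiatura.

The harmony at that moment is E diminished triad (E, G, Bb); A3 is not a chord tone.
It is approached by leap down from E4 and left by step up to Bb3.
Leap in, step out — an appoggiatura.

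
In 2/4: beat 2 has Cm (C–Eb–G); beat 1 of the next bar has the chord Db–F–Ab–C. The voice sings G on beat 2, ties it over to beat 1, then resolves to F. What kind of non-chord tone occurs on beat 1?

The harmony at that moment is Db major seventh chord (Db, F, Ab, C); G is not a chord tone.
It is held over (the same pitch as the preceding G) and left by step down to F.
Held over from the previous chord and resolving down by step — a suspension.

Suspension.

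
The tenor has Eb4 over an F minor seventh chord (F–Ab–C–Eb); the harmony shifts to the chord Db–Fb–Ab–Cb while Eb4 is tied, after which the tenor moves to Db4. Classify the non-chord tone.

Eb4 is a suspension.

The harmony at that moment is Db minor seventh chord (Db, Fb, Ab, Cb); Eb4 is not a chord tone.
It is held over (the same pitch as the preceding Eb4) and left by step down to Db4.
Held over from the previous chord and resolving down by step — a suspension.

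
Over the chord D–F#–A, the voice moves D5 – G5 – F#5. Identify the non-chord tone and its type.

G5 is an appoggiatura.

The harmony at that moment is D major triad (D, F#, A); G5 is not a chord tone.
It is approached by leap up from D5 and left by step down to F#5.
Leap in, step out — an appoggiatura.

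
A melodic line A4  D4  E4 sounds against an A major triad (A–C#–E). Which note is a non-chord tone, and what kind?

D4 is an appoggiatura.

The harmony at that moment is A major triad (A, C#, E); D4 is not a chord tone.
It is approached by leap down from A4 and left by step up to E4.
Leap in, step out — an appoggiatura.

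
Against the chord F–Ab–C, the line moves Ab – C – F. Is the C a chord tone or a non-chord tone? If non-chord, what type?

Chord tone (the fifth of F minor triad).

F minor triad contains F, Ab, C; C is the fifth, so it is a chord tone.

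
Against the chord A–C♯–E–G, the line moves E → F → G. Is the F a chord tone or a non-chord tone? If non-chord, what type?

The harmony at that moment is A dominant seventh chord (A, C♯, E, G); F is not a chord tone.
It is approached by step up from E and left by step up to G.
Step in, step out in the same direction — a passing tone.

Non-chord tone — a passing tone.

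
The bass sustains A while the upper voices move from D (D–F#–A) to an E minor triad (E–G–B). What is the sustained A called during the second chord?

Pedal tone (pedal point).

The harmony at that moment is E minor triad (E, G, B); A is not a chord tone.
It is held over (the same pitch as the preceding A) and then sustained as the same pitch into the next harmony.
Sustained through a change of harmony — a pedal tone.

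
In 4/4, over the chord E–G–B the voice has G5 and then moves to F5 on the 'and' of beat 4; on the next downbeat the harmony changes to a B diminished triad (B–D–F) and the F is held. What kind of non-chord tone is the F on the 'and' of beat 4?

The harmony at that moment is E minor triad (E, G, B); F5 is not a chord tone.
It is approached by step down from G5 and then sustained as the same pitch into the next harmony.
Arriving early and becoming a chord tone when the harmony changes — an anticipation.

Anticipation.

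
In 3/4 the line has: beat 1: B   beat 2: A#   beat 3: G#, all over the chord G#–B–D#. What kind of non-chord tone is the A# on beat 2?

The harmony at that moment is G# minor triad (G#, B, D#); A# is not a chord tone.
It is approached by step down from B and left by step down to G#.
Step in, step out in the same direction — a passing tone.

Passing tone.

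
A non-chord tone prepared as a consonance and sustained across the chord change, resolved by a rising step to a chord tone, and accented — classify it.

Approach: by preparation — the pitch is first a chord tone, then held (tied or repeated) while the harmony changes under it. Departure: up by step. Metric position: strong.
A prepared dissonance that resolves upward by step — a retardation. (The same figure resolving downward would be a suspension.)

Retardation.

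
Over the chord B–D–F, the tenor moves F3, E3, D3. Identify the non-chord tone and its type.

The harmony at that moment is B diminished triad (B, D, F); E3 is not a chord tone.
It is approached by step down from F3 and left by step down to D3.
Step in, step out in the same direction — a passing tone.

E3 is a passing tone.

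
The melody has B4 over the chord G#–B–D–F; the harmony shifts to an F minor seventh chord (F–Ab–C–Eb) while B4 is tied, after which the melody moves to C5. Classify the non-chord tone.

B4 is a retardation.

The harmony at that moment is F minor seventh chord (F, Ab, C, Eb); B4 is not a chord tone.
It is held over (the same pitch as the preceding B4) and left by step up to C5.
Held over from the previous chord and resolving up by step — a retardation.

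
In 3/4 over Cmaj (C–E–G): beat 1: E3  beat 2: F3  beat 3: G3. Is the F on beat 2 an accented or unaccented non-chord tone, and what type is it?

The harmony at that moment is C major triad (C, E, G); F3 is not a chord tone.
It is approached by step up from E3 and left by step up to G3.
Step in, step out in the same direction — a passing tone.
It falls on a weak beat, so it is unaccented.

Unaccented passing tone.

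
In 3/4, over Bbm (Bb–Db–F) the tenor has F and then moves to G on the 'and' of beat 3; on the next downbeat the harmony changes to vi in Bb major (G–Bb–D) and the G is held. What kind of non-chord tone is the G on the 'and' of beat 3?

Anticipation.

The harmony at that moment is Bb minor triad (Bb, Db, F); G is not a chord tone.
It is approached by step up from F and then sustained as the same pitch into the next harmony.
Arriving early and becoming a chord tone when the harmony changes — an anticipation.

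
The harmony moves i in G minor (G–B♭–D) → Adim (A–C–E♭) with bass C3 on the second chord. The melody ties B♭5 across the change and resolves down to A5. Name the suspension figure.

At the second chord the bass is C3. The suspended B♭5 lies a seventh above the bass; after resolving down by step to A5, the interval above the bass becomes a sixth.
Suspension figures are named by those two intervals: 7–6.

7–6 suspension.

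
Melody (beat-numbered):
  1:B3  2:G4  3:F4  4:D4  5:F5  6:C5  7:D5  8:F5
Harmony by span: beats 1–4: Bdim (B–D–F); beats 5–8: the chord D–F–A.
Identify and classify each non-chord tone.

G4 (beat 2) — appoggiatura; C5 (beat 6) — appoggiatura.

The harmony at that moment is B diminished triad (B, D, F); G4 is not a chord tone.
It is approached by leap up from B3 and left by step down to F4.
Leap in, step out — an appoggiatura.
The harmony at that moment is D minor triad (D, F, A); C5 is not a chord tone.
It is approached by leap down from F5 and left by step up to D5.
Leap in, step out — an appoggiatura.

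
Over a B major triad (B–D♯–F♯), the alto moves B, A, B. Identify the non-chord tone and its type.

A is a neighbor tone.

The harmony at that moment is B major triad (B, D♯, F♯); A is not a chord tone.
It is approached by step down from B and left by step up to B.
Step away and step back to the same note — a neighbor tone (lower neighbor).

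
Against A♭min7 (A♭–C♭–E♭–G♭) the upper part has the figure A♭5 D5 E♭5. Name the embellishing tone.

The harmony at that moment is A♭ minor seventh chord (A♭, C♭, E♭, G♭); D5 is not a chord tone.
It is approached by leap down from A♭5 and left by step up to E♭5.
Leap in, step out — an appoggiatura.

D5 is an appoggiatura.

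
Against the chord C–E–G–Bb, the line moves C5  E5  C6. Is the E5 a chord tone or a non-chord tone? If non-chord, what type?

Chord tone (the third of C dominant seventh chord).

C dominant seventh chord contains C, E, G, Bb; E is the third, so it is a chord tone.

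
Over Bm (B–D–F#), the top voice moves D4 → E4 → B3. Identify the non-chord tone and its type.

E4 is an escape tone.

The harmony at that moment is B minor triad (B, D, F#); E4 is not a chord tone.
It is approached by step up from D4 and left by leap down to B3.
Step in, leap out — an escape tone.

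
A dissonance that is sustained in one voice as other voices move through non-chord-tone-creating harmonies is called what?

Approach: none. Departure: none — a single pitch is sustained while the chords change around it, passing through harmonies that do not contain it.
No melodic motion at all; the dissonance is created entirely by the moving harmonies against the stationary note — a pedal tone (pedal point).

Pedal tone.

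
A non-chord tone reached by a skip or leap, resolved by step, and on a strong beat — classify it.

Appoggiatura.

Approach: by leap. Departure: by step. Metric position: strong.
Leap in, step out, in a metrically strong position — an appoggiatura. (It is the mirror image of the escape tone, which steps in and leaps out from a weak position.)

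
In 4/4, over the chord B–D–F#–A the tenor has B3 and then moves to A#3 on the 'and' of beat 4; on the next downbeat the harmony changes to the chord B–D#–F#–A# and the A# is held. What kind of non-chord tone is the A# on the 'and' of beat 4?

The harmony at that moment is B minor seventh chord (B, D, F#, A); A#3 is not a chord tone.
It is approached by step down from B3 and then sustained as the same pitch into the next harmony.
Arriving early and becoming a chord tone when the harmony changes — an anticipation.

Anticipation.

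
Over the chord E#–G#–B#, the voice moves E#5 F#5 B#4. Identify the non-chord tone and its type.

The harmony at that moment is E# minor triad (E#, G#, B#); F#5 is not a chord tone.
It is approached by step up from E#5 and left by leap down to B#4.
Step in, leap out — an escape tone.

F#5 is an escape tone.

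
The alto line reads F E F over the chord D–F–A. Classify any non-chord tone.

E is a neighbor tone.

The harmony at that moment is D minor triad (D, F, A); E is not a chord tone.
It is approached by step down from F and left by step up to F.
Step away and step back to the same note — a neighbor tone (lower neighbor).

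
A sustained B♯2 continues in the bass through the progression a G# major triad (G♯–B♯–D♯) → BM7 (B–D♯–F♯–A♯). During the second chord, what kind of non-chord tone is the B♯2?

The harmony at that moment is B major seventh chord (B, D♯, F♯, A♯); B♯2 is not a chord tone.
It is held over (the same pitch as the preceding B♯2) and then sustained as the same pitch into the next harmony.
Sustained through a change of harmony — a pedal tone.

Pedal tone (pedal point).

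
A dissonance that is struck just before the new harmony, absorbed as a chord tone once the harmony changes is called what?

Approach: ahead of the chord change (typically by step), so it is dissonant against the current harmony. Departure: none — the same pitch is restated or held and is a chord tone of the new harmony.
Dissonant first, consonant once the harmony catches up: the note simply arrives early — an anticipation. (The reverse timing, consonant first and dissonant after the change, would be a suspension or retardation.)

Anticipation.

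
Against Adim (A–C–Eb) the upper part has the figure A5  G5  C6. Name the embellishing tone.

The harmony at that moment is A diminished triad (A, C, Eb); G5 is not a chord tone.
It is approached by step down from A5 and left by leap up to C6.
Step in, leap out — an escape tone.

G5 is an escape tone.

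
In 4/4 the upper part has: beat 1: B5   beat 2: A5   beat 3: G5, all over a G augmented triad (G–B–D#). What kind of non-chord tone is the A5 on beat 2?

The harmony at that moment is G augmented triad (G, B, D#); A5 is not a chord tone.
It is approached by step down from B5 and left by step down to G5.
Step in, step out in the same direction — a passing tone.

Passing tone.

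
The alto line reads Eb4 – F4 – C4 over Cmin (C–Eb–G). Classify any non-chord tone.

The harmony at that moment is C minor triad (C, Eb, G); F4 is not a chord tone.
It is approached by step up from Eb4 and left by leap down to C4.
Step in, leap out — an escape tone.

F4 is an escape tone.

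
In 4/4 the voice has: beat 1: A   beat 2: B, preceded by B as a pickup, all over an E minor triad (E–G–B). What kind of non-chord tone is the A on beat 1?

The harmony at that moment is E minor triad (E, G, B); A is not a chord tone.
It is approached by step down from B and left by step up to B.
Step away and step back to the same note — a neighbor tone (lower neighbor).

Lower neighbor tone.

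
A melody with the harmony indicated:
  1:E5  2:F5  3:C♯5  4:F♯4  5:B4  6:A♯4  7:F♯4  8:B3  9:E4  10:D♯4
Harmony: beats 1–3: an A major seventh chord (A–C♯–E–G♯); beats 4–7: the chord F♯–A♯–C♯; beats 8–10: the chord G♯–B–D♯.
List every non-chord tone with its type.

The harmony at that moment is A major seventh chord (A, C♯, E, G♯); F5 is not a chord tone.
It is approached by step up from E5 and left by leap down to C♯5.
Step in, leap out — an escape tone.
The harmony at that moment is F♯ major triad (F♯, A♯, C♯); B4 is not a chord tone.
It is approached by leap up from F♯4 and left by step down to A♯4.
Leap in, step out — an appoggiatura.
The harmony at that moment is G♯ minor triad (G♯, B, D♯); E4 is not a chord tone.
It is approached by leap up from B3 and left by step down to D♯4.
Leap in, step out — an appoggiatura.

F5 (beat 2) — escape tone; B4 (beat 5) — appoggiatura; E4 (beat 9) — appoggiatura.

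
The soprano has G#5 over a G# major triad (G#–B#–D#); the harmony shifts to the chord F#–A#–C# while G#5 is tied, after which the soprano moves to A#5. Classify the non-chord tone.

The harmony at that moment is F# major triad (F#, A#, C#); G#5 is not a chord tone.
It is held over (the same pitch as the preceding G#5) and left by step up to A#5.
Held over from the previous chord and resolving up by step — a retardation.

G#5 is a retardation.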